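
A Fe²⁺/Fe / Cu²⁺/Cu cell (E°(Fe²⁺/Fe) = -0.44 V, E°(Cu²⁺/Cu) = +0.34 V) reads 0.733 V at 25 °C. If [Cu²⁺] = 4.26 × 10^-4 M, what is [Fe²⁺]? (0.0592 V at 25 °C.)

From the Nernst equation, log Q = n(E° − E)/0.0592 = 2(0.78 − 0.733)/0.0592 = 1.588, so Q = 38.7.
With Q = [Fe²⁺]/[Cu²⁺] and the known concentrations, [Fe²⁺] in the numerator gives [Fe²⁺] = 0.016 M.

0.016 M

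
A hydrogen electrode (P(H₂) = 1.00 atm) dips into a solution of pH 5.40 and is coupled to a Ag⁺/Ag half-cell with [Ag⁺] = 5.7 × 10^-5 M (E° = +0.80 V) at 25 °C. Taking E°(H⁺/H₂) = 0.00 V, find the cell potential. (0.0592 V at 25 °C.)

The Ag⁺/Ag couple is the cathode, so E°_cell = 0.80 V; n = 2.
[H⁺] = 10^(−5.40) = 4 × 10^-6 M, and Q = [H⁺]^2 / ([Ag⁺]^2·P(H₂)) = 0.00488.
E = E° − (0.0592/2) log Q = 0.80 − (0.0592/2)(-2.312) = 0.868 V.

0.87 V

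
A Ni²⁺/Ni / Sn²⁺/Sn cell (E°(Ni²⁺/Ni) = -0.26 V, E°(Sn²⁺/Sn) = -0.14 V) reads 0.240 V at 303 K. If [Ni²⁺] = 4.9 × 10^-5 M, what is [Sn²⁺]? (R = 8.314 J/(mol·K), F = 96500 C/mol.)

From the Nernst equation, ln Q = nF(E° − E)/RT = 2×96500×(0.12 − 0.240)/(8.314×303) = -9.194, so Q = 1.02 × 10^-4.
With Q = [Ni²⁺]/[Sn²⁺] and the known concentrations, [Sn²⁺] in the denominator gives [Sn²⁺] = 0.48 M.

0.48 M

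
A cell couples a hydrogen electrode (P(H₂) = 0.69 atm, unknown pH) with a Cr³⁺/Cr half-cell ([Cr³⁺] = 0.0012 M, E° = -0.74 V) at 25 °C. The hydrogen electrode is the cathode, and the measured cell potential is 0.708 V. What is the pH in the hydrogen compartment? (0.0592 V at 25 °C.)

pH = 1.59

E°_cell = 0.74 V and n = 6.
log Q = n(E° − E)/0.0592 = 6×(0.74 − 0.708)/0.0592 = 3.243.
With Q = [Cr³⁺]^2·P(H₂)^3 / [H⁺]^6, solving for [H⁺] gives log[H⁺] = -1.595, so pH = 1.59.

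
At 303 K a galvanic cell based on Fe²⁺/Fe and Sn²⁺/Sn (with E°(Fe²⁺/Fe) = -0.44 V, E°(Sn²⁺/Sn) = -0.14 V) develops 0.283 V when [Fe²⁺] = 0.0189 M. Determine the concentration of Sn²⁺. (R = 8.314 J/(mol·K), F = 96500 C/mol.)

From the Nernst equation, ln Q = nF(E° − E)/RT = 2×96500×(0.30 − 0.283)/(8.314×303) = 1.302, so Q = 3.68.
With Q = [Fe²⁺]/[Sn²⁺] and the known concentrations, [Sn²⁺] in the denominator gives [Sn²⁺] = 0.0051 M.

0.0051 M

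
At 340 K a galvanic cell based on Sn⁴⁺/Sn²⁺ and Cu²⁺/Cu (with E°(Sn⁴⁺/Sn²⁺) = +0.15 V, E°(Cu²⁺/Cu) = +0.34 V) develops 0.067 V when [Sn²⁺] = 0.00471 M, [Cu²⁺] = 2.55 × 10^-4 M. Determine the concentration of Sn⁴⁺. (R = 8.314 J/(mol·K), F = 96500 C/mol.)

From the Nernst equation, ln Q = nF(E° − E)/RT = 2×96500×(0.19 − 0.067)/(8.314×340) = 8.398, so Q = 4440.
With Q = [Sn⁴⁺]/([Sn²⁺]·[Cu²⁺]) and the known concentrations, [Sn⁴⁺] in the numerator gives [Sn⁴⁺] = 0.0053 M.

0.0053 M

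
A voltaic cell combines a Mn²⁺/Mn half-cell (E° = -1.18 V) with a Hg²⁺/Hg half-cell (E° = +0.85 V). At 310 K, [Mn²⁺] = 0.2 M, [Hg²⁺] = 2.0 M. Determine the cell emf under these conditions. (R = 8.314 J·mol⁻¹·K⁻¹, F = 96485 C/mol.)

2.06 V

The Hg²⁺/Hg couple has the higher reduction potential and acts as the cathode, so E°_cell = +0.85 − (-1.18) = 2.03 V.
Balancing electrons gives n = 2; the reaction quotient is Q = [Mn²⁺]/[Hg²⁺] = 0.100.
E = E° − (RT/nF) ln Q = 2.03 − (8.314×310)/(2×96485) × (-2.303) = 2.030 + 0.031 = 2.061 V.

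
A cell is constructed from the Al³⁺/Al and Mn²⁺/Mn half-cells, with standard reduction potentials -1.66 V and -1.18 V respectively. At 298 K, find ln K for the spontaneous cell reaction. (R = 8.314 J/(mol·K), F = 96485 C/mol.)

ln K = 112.2

E°_cell = -1.18 − (-1.66) = 0.48 V, with n = 6 electrons transferred.
At equilibrium E = 0, so the Nernst equation gives ln K = nFE°/RT = (6)(96485)(0.48)/((8.314)(298)) = 112.16.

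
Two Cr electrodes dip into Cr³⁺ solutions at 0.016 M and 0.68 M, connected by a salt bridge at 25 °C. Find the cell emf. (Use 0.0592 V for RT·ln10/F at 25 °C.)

Both half-cells are Cr³⁺/Cr, so E°_cell = 0. The concentrated side is the cathode; the cell reaction moves Cr³⁺ from high to low concentration with n = 3.
Q = [Cr³⁺]_dilute/[Cr³⁺]_conc = 0.016/0.68 = 0.0235.
E = 0 − (0.0592/3) log Q = −(0.0592/3)(-1.628) = 0.0321 V.

0.032 V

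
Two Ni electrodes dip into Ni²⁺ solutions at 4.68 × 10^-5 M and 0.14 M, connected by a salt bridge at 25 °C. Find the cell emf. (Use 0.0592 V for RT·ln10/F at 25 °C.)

0.10 V

Both half-cells are Ni²⁺/Ni, so E°_cell = 0. The concentrated side is the cathode; the cell reaction moves Ni²⁺ from high to low concentration with n = 2.
Q = [Ni²⁺]_dilute/[Ni²⁺]_conc = 4.68 × 10^-5/0.14 = 3.34 × 10^-4.
E = 0 − (0.0592/2) log Q = −(0.0592/2)(-3.476) = 0.1029 V.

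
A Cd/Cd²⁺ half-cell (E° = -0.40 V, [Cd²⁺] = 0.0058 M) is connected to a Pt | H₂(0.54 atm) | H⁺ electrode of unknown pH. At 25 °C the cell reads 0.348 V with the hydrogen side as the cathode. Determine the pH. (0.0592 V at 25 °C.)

pH = 2.13

E°_cell = 0.40 V and n = 2.
log Q = n(E° − E)/0.0592 = 2×(0.40 − 0.348)/0.0592 = 1.757.
With Q = [Cd²⁺]·P(H₂) / [H⁺]^2, solving for [H⁺] gives log[H⁺] = -2.130, so pH = 2.13.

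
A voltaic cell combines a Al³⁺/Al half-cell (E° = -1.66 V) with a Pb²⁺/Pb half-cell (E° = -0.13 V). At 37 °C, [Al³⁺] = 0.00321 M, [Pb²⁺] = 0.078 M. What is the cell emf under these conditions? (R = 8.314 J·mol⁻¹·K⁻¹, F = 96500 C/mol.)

The Pb²⁺/Pb couple has the higher reduction potential and acts as the cathode, so E°_cell = -0.13 − (-1.66) = 1.53 V.
Balancing electrons gives n = 6; the reaction quotient is Q = [Al³⁺]^2/[Pb²⁺]^3 = 0.0217.
E = E° − (RT/nF) ln Q = 1.53 − (8.314×310)/(6×96500) × (-3.830) = 1.530 + 0.017 = 1.547 V.

1.55 V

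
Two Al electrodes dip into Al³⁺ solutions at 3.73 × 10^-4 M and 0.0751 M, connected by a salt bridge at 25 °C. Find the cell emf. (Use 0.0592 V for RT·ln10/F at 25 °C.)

0.045 V

Both half-cells are Al³⁺/Al, so E°_cell = 0. The concentrated side is the cathode; the cell reaction moves Al³⁺ from high to low concentration with n = 3.
Q = [Al³⁺]_dilute/[Al³⁺]_conc = 3.73 × 10^-4/0.0751 = 0.00497.
E = 0 − (0.0592/3) log Q = −(0.0592/3)(-2.304) = 0.0455 V.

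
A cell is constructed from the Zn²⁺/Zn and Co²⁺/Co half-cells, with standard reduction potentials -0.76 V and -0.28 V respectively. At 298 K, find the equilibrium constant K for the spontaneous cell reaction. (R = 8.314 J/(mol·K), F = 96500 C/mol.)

E°_cell = -0.28 − (-0.76) = 0.48 V, with n = 2 electrons transferred.
At equilibrium E = 0, so the Nernst equation gives ln K = nFE°/RT = (2)(96500)(0.48)/((8.314)(298)) = 37.39.
K = e^37.39 = 1.7 × 10^16.

1.7 × 10^16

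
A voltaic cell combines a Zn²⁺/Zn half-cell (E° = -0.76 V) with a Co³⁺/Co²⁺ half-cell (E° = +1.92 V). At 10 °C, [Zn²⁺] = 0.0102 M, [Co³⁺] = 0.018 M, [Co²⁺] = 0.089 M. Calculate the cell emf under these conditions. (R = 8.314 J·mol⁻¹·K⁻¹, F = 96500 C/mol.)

The Co³⁺/Co²⁺ couple has the higher reduction potential and acts as the cathode, so E°_cell = +1.92 − (-0.76) = 2.68 V.
Balancing electrons gives n = 2; the reaction quotient is Q = [Zn²⁺]·[Co²⁺]^2/[Co³⁺]^2 = 0.249.
E = E° − (RT/nF) ln Q = 2.68 − (8.314×283)/(2×96500) × (-1.389) = 2.680 + 0.017 = 2.697 V.

2.70 V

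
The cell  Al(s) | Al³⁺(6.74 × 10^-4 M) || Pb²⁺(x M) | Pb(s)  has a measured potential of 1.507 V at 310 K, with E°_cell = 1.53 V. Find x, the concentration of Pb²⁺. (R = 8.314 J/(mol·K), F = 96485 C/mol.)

From the Nernst equation, ln Q = nF(E° − E)/RT = 6×96485×(1.53 − 1.507)/(8.314×310) = 5.166, so Q = 175.
With Q = [Al³⁺]^2/[Pb²⁺]^3 and the known concentrations, [Pb²⁺]^3 in the denominator gives [Pb²⁺] = 0.0014 M.

0.0014 M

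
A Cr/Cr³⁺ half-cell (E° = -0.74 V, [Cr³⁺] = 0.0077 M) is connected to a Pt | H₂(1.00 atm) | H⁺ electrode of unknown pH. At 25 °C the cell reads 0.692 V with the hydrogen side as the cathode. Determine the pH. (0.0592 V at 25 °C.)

pH = 1.52

E°_cell = 0.74 V and n = 6.
log Q = n(E° − E)/0.0592 = 6×(0.74 − 0.692)/0.0592 = 4.865.
With Q = [Cr³⁺]^2·P(H₂)^3 / [H⁺]^6, solving for [H⁺] gives log[H⁺] = -1.515, so pH = 1.52.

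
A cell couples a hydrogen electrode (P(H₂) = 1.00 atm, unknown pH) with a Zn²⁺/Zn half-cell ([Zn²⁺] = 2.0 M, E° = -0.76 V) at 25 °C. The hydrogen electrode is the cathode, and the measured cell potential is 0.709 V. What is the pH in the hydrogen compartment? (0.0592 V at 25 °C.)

E°_cell = 0.76 V and n = 2.
log Q = n(E° − E)/0.0592 = 2×(0.76 − 0.709)/0.0592 = 1.723.
With Q = [Zn²⁺]·P(H₂) / [H⁺]^2, solving for [H⁺] gives log[H⁺] = -0.711, so pH = 0.71.

pH = 0.71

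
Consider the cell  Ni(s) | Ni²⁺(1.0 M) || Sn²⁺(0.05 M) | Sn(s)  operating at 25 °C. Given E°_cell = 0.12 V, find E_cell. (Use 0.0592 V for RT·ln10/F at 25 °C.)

Balancing electrons gives n = 2; the reaction quotient is Q = [Ni²⁺]/[Sn²⁺] = 20.0.
At 25 °C, E = E° − (0.0592/n) log Q = 0.12 − (0.0592/2)(1.301) = 0.120 − 0.039 = 0.081 V.

0.081 V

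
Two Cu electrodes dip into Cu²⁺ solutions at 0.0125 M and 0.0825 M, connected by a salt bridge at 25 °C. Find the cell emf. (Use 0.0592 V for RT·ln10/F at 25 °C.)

0.024 V

Both half-cells are Cu²⁺/Cu, so E°_cell = 0. The concentrated side is the cathode; the cell reaction moves Cu²⁺ from high to low concentration with n = 2.
Q = [Cu²⁺]_dilute/[Cu²⁺]_conc = 0.0125/0.0825 = 0.152.
E = 0 − (0.0592/2) log Q = −(0.0592/2)(-0.820) = 0.0243 V.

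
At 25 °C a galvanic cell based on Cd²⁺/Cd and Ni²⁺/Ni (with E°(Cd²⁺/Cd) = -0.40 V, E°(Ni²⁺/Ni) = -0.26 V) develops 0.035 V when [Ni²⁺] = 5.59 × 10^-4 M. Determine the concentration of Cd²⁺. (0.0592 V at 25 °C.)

From the Nernst equation, log Q = n(E° − E)/0.0592 = 2(0.14 − 0.035)/0.0592 = 3.547, so Q = 3530.
With Q = [Cd²⁺]/[Ni²⁺] and the known concentrations, [Cd²⁺] in the numerator gives [Cd²⁺] = 2.0 M.

2.0 M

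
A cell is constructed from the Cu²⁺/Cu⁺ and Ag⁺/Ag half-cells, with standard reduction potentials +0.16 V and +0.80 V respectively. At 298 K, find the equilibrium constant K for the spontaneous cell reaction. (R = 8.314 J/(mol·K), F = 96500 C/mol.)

E°_cell = +0.80 − (+0.16) = 0.64 V, with n = 1 electron transferred.
At equilibrium E = 0, so the Nernst equation gives ln K = nFE°/RT = (1)(96500)(0.64)/((8.314)(298)) = 24.93.
K = e^24.93 = 6.7 × 10^10.

6.7 × 10^10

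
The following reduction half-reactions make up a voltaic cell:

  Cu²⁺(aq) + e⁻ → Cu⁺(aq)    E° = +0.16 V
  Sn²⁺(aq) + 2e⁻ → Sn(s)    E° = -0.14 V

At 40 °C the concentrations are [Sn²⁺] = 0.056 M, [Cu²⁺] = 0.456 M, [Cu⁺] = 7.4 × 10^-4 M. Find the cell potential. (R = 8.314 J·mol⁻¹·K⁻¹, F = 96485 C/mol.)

The Cu²⁺/Cu⁺ couple has the higher reduction potential and acts as the cathode, so E°_cell = +0.16 − (-0.14) = 0.30 V.
Balancing electrons gives n = 2; the reaction quotient is Q = [Sn²⁺]·[Cu⁺]^2/[Cu²⁺]^2 = 1.47 × 10^-7.
E = E° − (RT/nF) ln Q = 0.30 − (8.314×313)/(2×96485) × (-15.730) = 0.300 + 0.212 = 0.512 V.

0.512 V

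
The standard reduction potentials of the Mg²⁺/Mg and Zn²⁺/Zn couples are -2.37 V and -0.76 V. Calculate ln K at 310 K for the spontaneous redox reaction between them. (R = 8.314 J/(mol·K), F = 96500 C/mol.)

ln K = 120.6

E°_cell = -0.76 − (-2.37) = 1.61 V, with n = 2 electrons transferred.
At equilibrium E = 0, so the Nernst equation gives ln K = nFE°/RT = (2)(96500)(1.61)/((8.314)(310)) = 120.56.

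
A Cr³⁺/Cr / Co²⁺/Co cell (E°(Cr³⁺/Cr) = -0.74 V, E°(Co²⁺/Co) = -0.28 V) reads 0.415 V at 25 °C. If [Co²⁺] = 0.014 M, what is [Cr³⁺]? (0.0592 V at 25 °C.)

From the Nernst equation, log Q = n(E° − E)/0.0592 = 6(0.46 − 0.415)/0.0592 = 4.561, so Q = 3.64 × 10^4.
With Q = [Cr³⁺]^2/[Co²⁺]^3 and the known concentrations, [Cr³⁺]^2 in the numerator gives [Cr³⁺] = 0.32 M.

0.32 M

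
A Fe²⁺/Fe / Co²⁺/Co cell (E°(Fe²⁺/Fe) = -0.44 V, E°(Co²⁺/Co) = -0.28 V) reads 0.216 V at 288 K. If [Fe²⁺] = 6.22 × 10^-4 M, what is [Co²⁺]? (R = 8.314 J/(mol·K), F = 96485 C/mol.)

From the Nernst equation, ln Q = nF(E° − E)/RT = 2×96485×(0.16 − 0.216)/(8.314×288) = -4.513, so Q = 0.0110.
With Q = [Fe²⁺]/[Co²⁺] and the known concentrations, [Co²⁺] in the denominator gives [Co²⁺] = 0.057 M.

0.057 M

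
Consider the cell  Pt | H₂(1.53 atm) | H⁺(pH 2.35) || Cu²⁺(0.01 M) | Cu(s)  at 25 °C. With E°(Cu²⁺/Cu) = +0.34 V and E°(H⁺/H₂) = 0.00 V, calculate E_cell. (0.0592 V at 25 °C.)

0.43 V

The Cu²⁺/Cu couple is the cathode, so E°_cell = 0.34 V; n = 2.
[H⁺] = 10^(−2.35) = 0.0045 M, and Q = [H⁺]^2 / ([Cu²⁺]·P(H₂)) = 0.00130.
E = E° − (0.0592/2) log Q = 0.34 − (0.0592/2)(-2.885) = 0.425 V.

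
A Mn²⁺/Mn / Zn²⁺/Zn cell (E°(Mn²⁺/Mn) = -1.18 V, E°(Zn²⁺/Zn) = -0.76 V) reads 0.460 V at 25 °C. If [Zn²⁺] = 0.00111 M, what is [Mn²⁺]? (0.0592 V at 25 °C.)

4.9 × 10^-5 M

From the Nernst equation, log Q = n(E° − E)/0.0592 = 2(0.42 − 0.460)/0.0592 = -1.351, so Q = 0.0445.
With Q = [Mn²⁺]/[Zn²⁺] and the known concentrations, [Mn²⁺] in the numerator gives [Mn²⁺] = 4.9 × 10^-5 M.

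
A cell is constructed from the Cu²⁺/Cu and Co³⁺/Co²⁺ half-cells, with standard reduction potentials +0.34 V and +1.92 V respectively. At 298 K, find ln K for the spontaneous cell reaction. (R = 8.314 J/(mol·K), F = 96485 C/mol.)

E°_cell = +1.92 − (+0.34) = 1.58 V, with n = 2 electrons transferred.
At equilibrium E = 0, so the Nernst equation gives ln K = nFE°/RT = (2)(96485)(1.58)/((8.314)(298)) = 123.06.

ln K = 123.1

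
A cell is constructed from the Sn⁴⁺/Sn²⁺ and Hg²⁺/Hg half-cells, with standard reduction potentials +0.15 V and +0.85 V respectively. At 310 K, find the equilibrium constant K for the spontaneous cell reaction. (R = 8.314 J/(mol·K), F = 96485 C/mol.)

E°_cell = +0.85 − (+0.15) = 0.70 V, with n = 2 electrons transferred.
At equilibrium E = 0, so the Nernst equation gives ln K = nFE°/RT = (2)(96485)(0.70)/((8.314)(310)) = 52.41.
K = e^52.41 = 5.8 × 10^22.

5.8 × 10^22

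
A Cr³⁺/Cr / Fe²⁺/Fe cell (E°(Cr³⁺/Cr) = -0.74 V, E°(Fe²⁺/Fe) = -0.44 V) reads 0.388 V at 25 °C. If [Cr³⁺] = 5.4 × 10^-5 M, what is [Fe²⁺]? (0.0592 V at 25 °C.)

1.3 M

From the Nernst equation, log Q = n(E° − E)/0.0592 = 6(0.30 − 0.388)/0.0592 = -8.919, so Q = 1.21 × 10^-9.
With Q = [Cr³⁺]^2/[Fe²⁺]^3 and the known concentrations, [Fe²⁺]^3 in the denominator gives [Fe²⁺] = 1.3 M.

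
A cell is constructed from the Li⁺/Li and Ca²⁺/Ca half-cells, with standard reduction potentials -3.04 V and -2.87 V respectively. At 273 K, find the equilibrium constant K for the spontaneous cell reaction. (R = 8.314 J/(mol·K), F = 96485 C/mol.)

1.9 × 10^6

E°_cell = -2.87 − (-3.04) = 0.17 V, with n = 2 electrons transferred.
At equilibrium E = 0, so the Nernst equation gives ln K = nFE°/RT = (2)(96485)(0.17)/((8.314)(273)) = 14.45.
K = e^14.45 = 1.9 × 10^6.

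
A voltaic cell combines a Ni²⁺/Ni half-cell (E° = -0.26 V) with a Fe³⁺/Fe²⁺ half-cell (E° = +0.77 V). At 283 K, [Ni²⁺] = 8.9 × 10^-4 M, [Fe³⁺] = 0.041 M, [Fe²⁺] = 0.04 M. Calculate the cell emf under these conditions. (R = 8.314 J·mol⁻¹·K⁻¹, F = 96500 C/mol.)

The Fe³⁺/Fe²⁺ couple has the higher reduction potential and acts as the cathode, so E°_cell = +0.77 − (-0.26) = 1.03 V.
Balancing electrons gives n = 2; the reaction quotient is Q = [Ni²⁺]·[Fe²⁺]^2/[Fe³⁺]^2 = 8.47 × 10^-4.
E = E° − (RT/nF) ln Q = 1.03 − (8.314×283)/(2×96500) × (-7.074) = 1.030 + 0.086 = 1.116 V.

1.12 V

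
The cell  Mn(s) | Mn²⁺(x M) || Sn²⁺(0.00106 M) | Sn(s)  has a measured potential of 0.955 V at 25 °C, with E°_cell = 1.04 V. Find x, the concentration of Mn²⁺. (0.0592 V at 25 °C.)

0.79 M

From the Nernst equation, log Q = n(E° − E)/0.0592 = 2(1.04 − 0.955)/0.0592 = 2.872, so Q = 744.
With Q = [Mn²⁺]/[Sn²⁺] and the known concentrations, [Mn²⁺] in the numerator gives [Mn²⁺] = 0.79 M.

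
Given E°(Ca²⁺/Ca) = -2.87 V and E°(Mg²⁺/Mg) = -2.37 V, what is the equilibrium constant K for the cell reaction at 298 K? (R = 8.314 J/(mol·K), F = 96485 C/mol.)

E°_cell = -2.37 − (-2.87) = 0.50 V, with n = 2 electrons transferred.
At equilibrium E = 0, so the Nernst equation gives ln K = nFE°/RT = (2)(96485)(0.50)/((8.314)(298)) = 38.94.
K = e^38.94 = 8.2 × 10^16.

8.2 × 10^16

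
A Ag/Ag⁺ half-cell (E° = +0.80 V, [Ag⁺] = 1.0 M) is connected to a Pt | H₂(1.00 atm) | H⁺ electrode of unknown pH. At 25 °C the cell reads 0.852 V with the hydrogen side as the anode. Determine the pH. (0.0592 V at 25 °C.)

E°_cell = 0.80 V and n = 2.
log Q = n(E° − E)/0.0592 = 2×(0.80 − 0.852)/0.0592 = -1.757.
With Q = [H⁺]^2 / ([Ag⁺]^2·P(H₂)), solving for [H⁺] gives log[H⁺] = -0.878, so pH = 0.88.

pH = 0.88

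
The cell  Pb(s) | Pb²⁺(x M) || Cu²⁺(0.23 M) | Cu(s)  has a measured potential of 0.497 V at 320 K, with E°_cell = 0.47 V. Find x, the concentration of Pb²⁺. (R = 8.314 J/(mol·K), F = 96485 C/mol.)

From the Nernst equation, ln Q = nF(E° − E)/RT = 2×96485×(0.47 − 0.497)/(8.314×320) = -1.958, so Q = 0.141.
With Q = [Pb²⁺]/[Cu²⁺] and the known concentrations, [Pb²⁺] in the numerator gives [Pb²⁺] = 0.032 M.

0.032 M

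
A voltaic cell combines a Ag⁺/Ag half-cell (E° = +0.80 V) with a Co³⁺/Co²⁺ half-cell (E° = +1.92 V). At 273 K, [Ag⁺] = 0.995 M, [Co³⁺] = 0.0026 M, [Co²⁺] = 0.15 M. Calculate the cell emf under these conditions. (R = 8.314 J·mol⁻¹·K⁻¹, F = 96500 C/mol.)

1.02 V

The Co³⁺/Co²⁺ couple has the higher reduction potential and acts as the cathode, so E°_cell = +1.92 − (+0.80) = 1.12 V.
Balancing electrons gives n = 1; the reaction quotient is Q = [Ag⁺]·[Co²⁺]/[Co³⁺] = 57.4.
E = E° − (RT/nF) ln Q = 1.12 − (8.314×273)/(1×96500) × (4.050) = 1.120 − 0.095 = 1.025 V.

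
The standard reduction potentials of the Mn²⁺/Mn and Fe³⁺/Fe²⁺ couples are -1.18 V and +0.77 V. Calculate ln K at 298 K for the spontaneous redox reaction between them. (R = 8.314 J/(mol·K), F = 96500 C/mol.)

E°_cell = +0.77 − (-1.18) = 1.95 V, with n = 2 electrons transferred.
At equilibrium E = 0, so the Nernst equation gives ln K = nFE°/RT = (2)(96500)(1.95)/((8.314)(298)) = 151.90.

ln K = 151.9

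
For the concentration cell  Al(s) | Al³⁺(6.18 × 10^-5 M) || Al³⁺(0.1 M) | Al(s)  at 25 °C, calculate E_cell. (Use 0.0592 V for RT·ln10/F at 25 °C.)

0.063 V

Both half-cells are Al³⁺/Al, so E°_cell = 0. The concentrated side is the cathode; the cell reaction moves Al³⁺ from high to low concentration with n = 3.
Q = [Al³⁺]_dilute/[Al³⁺]_conc = 6.18 × 10^-5/0.1 = 6.18 × 10^-4.
E = 0 − (0.0592/3) log Q = −(0.0592/3)(-3.209) = 0.0633 V.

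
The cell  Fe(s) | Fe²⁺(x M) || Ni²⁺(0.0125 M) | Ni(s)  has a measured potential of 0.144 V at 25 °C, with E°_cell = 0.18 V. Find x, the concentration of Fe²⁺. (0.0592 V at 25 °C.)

From the Nernst equation, log Q = n(E° − E)/0.0592 = 2(0.18 − 0.144)/0.0592 = 1.216, so Q = 16.5.
With Q = [Fe²⁺]/[Ni²⁺] and the known concentrations, [Fe²⁺] in the numerator gives [Fe²⁺] = 0.21 M.

0.21 M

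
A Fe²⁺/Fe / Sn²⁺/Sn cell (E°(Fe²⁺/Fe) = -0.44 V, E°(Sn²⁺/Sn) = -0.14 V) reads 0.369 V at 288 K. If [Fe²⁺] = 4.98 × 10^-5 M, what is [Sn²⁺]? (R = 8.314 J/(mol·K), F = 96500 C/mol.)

From the Nernst equation, ln Q = nF(E° − E)/RT = 2×96500×(0.30 − 0.369)/(8.314×288) = -5.562, so Q = 0.00384.
With Q = [Fe²⁺]/[Sn²⁺] and the known concentrations, [Sn²⁺] in the denominator gives [Sn²⁺] = 0.013 M.

0.013 M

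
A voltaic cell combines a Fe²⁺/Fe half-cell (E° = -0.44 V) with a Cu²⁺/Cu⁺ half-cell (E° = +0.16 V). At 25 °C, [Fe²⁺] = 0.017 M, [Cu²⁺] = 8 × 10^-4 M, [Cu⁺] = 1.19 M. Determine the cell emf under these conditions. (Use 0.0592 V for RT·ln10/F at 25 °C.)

The Cu²⁺/Cu⁺ couple has the higher reduction potential and acts as the cathode, so E°_cell = +0.16 − (-0.44) = 0.60 V.
Balancing electrons gives n = 2; the reaction quotient is Q = [Fe²⁺]·[Cu⁺]^2/[Cu²⁺]^2 = 3.76 × 10^4.
At 25 °C, E = E° − (0.0592/n) log Q = 0.60 − (0.0592/2)(4.575) = 0.600 − 0.135 = 0.465 V.

0.465 V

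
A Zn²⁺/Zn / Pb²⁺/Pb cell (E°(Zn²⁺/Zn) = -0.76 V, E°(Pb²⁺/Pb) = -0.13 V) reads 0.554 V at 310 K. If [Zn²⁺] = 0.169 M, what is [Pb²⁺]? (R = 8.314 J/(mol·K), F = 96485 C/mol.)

5.7 × 10^-4 M

From the Nernst equation, ln Q = nF(E° − E)/RT = 2×96485×(0.63 − 0.554)/(8.314×310) = 5.690, so Q = 296.
With Q = [Zn²⁺]/[Pb²⁺] and the known concentrations, [Pb²⁺] in the denominator gives [Pb²⁺] = 5.7 × 10^-4 M.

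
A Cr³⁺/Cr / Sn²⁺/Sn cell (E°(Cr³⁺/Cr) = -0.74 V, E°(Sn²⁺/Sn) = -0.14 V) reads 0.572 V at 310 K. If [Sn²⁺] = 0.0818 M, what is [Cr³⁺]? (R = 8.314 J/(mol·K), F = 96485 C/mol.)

0.54 M

From the Nernst equation, ln Q = nF(E° − E)/RT = 6×96485×(0.60 − 0.572)/(8.314×310) = 6.289, so Q = 539.
With Q = [Cr³⁺]^2/[Sn²⁺]^3 and the known concentrations, [Cr³⁺]^2 in the numerator gives [Cr³⁺] = 0.54 M.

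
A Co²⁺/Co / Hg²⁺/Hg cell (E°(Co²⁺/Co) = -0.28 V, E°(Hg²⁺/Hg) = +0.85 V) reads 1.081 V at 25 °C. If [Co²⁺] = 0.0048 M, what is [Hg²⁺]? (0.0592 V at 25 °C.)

From the Nernst equation, log Q = n(E° − E)/0.0592 = 2(1.13 − 1.081)/0.0592 = 1.655, so Q = 45.2.
With Q = [Co²⁺]/[Hg²⁺] and the known concentrations, [Hg²⁺] in the denominator gives [Hg²⁺] = 1.1 × 10^-4 M.

1.1 × 10^-4 M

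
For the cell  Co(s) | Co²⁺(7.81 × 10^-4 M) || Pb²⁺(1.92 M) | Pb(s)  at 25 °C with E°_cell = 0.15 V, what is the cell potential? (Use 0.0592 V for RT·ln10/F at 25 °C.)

Balancing electrons gives n = 2; the reaction quotient is Q = [Co²⁺]/[Pb²⁺] = 4.07 × 10^-4.
At 25 °C, E = E° − (0.0592/n) log Q = 0.15 − (0.0592/2)(-3.391) = 0.150 + 0.100 = 0.250 V.

0.250 V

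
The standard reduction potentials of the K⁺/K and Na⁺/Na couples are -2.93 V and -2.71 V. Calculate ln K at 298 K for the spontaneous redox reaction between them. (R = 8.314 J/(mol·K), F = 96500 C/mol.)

ln K = 8.6

E°_cell = -2.71 − (-2.93) = 0.22 V, with n = 1 electron transferred.
At equilibrium E = 0, so the Nernst equation gives ln K = nFE°/RT = (1)(96500)(0.22)/((8.314)(298)) = 8.57.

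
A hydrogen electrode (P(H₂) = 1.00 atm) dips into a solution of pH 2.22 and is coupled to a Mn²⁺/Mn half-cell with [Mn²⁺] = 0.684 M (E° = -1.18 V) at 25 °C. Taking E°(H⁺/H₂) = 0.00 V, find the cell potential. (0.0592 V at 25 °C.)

The hydrogen couple is the cathode, so E°_cell = 1.18 V; n = 2.
[H⁺] = 10^(−2.22) = 0.0060 M, and Q = [Mn²⁺]·P(H₂) / [H⁺]^2 = 1.88 × 10^4.
E = E° − (0.0592/2) log Q = 1.18 − (0.0592/2)(4.275) = 1.053 V.

1.05 V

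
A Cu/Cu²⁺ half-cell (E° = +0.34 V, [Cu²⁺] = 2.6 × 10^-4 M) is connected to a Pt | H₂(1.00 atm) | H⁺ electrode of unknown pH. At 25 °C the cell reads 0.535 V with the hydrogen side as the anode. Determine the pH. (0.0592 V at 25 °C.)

E°_cell = 0.34 V and n = 2.
log Q = n(E° − E)/0.0592 = 2×(0.34 − 0.535)/0.0592 = -6.588.
With Q = [H⁺]^2 / ([Cu²⁺]·P(H₂)), solving for [H⁺] gives log[H⁺] = -5.086, so pH = 5.09.

pH = 5.09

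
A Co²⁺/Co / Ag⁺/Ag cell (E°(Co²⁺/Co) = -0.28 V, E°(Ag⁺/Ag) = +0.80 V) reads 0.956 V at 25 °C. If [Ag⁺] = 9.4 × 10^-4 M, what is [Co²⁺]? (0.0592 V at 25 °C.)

From the Nernst equation, log Q = n(E° − E)/0.0592 = 2(1.08 − 0.956)/0.0592 = 4.189, so Q = 1.55 × 10^4.
With Q = [Co²⁺]/[Ag⁺]^2 and the known concentrations, [Co²⁺] in the numerator gives [Co²⁺] = 0.014 M.

0.014 M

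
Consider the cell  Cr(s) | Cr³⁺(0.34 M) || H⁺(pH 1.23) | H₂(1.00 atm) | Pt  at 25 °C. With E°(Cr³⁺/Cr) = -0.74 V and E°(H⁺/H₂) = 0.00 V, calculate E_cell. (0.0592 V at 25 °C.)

The hydrogen couple is the cathode, so E°_cell = 0.74 V; n = 6.
[H⁺] = 10^(−1.23) = 0.059 M, and Q = [Cr³⁺]^2·P(H₂)^3 / [H⁺]^6 = 2.77 × 10^6.
E = E° − (0.0592/6) log Q = 0.74 − (0.0592/6)(6.443) = 0.676 V.

0.68 V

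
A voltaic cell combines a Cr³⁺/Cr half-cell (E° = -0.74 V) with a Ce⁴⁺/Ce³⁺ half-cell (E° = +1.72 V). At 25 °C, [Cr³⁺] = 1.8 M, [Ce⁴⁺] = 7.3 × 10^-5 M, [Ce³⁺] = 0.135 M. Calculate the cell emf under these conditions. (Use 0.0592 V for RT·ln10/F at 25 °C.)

The Ce⁴⁺/Ce³⁺ couple has the higher reduction potential and acts as the cathode, so E°_cell = +1.72 − (-0.74) = 2.46 V.
Balancing electrons gives n = 3; the reaction quotient is Q = [Cr³⁺]·[Ce³⁺]^3/[Ce⁴⁺]^3 = 1.14 × 10^10.
At 25 °C, E = E° − (0.0592/n) log Q = 2.46 − (0.0592/3)(10.056) = 2.460 − 0.198 = 2.262 V.

2.26 V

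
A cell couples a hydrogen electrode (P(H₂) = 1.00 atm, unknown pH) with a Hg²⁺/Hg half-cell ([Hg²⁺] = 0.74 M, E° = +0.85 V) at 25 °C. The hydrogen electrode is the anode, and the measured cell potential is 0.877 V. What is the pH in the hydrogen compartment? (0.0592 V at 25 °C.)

pH = 0.52

E°_cell = 0.85 V and n = 2.
log Q = n(E° − E)/0.0592 = 2×(0.85 − 0.877)/0.0592 = -0.912.
With Q = [H⁺]^2 / ([Hg²⁺]·P(H₂)), solving for [H⁺] gives log[H⁺] = -0.521, so pH = 0.52.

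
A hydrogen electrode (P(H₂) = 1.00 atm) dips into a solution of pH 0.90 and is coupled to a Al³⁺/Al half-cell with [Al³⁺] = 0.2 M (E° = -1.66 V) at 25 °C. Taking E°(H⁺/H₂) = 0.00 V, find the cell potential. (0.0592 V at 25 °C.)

The hydrogen couple is the cathode, so E°_cell = 1.66 V; n = 6.
[H⁺] = 10^(−0.90) = 0.13 M, and Q = [Al³⁺]^2·P(H₂)^3 / [H⁺]^6 = 1 × 10^4.
E = E° − (0.0592/6) log Q = 1.66 − (0.0592/6)(4.002) = 1.621 V.

1.62 V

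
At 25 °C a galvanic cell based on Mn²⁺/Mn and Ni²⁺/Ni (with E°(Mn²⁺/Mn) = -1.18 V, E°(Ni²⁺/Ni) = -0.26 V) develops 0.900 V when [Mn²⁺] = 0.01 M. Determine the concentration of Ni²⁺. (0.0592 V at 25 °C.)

0.0021 M

From the Nernst equation, log Q = n(E° − E)/0.0592 = 2(0.92 − 0.900)/0.0592 = 0.676, so Q = 4.74.
With Q = [Mn²⁺]/[Ni²⁺] and the known concentrations, [Ni²⁺] in the denominator gives [Ni²⁺] = 0.0021 M.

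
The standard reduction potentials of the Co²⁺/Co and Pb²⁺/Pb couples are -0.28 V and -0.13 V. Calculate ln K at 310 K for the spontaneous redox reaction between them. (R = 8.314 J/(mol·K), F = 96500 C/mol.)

E°_cell = -0.13 − (-0.28) = 0.15 V, with n = 2 electrons transferred.
At equilibrium E = 0, so the Nernst equation gives ln K = nFE°/RT = (2)(96500)(0.15)/((8.314)(310)) = 11.23.

ln K = 11.2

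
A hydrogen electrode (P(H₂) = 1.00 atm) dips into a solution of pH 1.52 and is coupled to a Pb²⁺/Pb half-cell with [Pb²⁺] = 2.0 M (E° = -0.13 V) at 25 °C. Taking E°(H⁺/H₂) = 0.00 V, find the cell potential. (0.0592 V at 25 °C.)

The hydrogen couple is the cathode, so E°_cell = 0.13 V; n = 2.
[H⁺] = 10^(−1.52) = 0.030 M, and Q = [Pb²⁺]·P(H₂) / [H⁺]^2 = 2190.
E = E° − (0.0592/2) log Q = 0.13 − (0.0592/2)(3.341) = 0.031 V.

0.031 V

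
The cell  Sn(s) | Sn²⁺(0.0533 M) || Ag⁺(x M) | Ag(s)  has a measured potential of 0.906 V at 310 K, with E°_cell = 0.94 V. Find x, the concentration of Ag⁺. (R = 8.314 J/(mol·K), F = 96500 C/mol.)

From the Nernst equation, ln Q = nF(E° − E)/RT = 2×96500×(0.94 − 0.906)/(8.314×310) = 2.546, so Q = 12.8.
With Q = [Sn²⁺]/[Ag⁺]^2 and the known concentrations, [Ag⁺]^2 in the denominator gives [Ag⁺] = 0.065 M.

0.065 M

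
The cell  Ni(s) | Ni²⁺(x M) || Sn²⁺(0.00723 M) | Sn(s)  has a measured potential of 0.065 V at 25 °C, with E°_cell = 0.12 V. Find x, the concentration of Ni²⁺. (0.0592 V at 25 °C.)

From the Nernst equation, log Q = n(E° − E)/0.0592 = 2(0.12 − 0.065)/0.0592 = 1.858, so Q = 72.1.
With Q = [Ni²⁺]/[Sn²⁺] and the known concentrations, [Ni²⁺] in the numerator gives [Ni²⁺] = 0.52 M.

0.52 M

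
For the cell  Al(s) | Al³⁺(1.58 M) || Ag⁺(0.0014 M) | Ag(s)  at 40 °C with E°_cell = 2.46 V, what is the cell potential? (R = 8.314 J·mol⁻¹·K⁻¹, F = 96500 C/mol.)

2.28 V

Balancing electrons gives n = 3; the reaction quotient is Q = [Al³⁺]/[Ag⁺]^3 = 5.76 × 10^8.
E = E° − (RT/nF) ln Q = 2.46 − (8.314×313)/(3×96500) × (20.171) = 2.460 − 0.181 = 2.279 V.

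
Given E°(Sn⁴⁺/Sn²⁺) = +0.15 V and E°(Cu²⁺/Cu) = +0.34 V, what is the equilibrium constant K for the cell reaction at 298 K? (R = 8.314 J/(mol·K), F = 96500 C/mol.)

E°_cell = +0.34 − (+0.15) = 0.19 V, with n = 2 electrons transferred.
At equilibrium E = 0, so the Nernst equation gives ln K = nFE°/RT = (2)(96500)(0.19)/((8.314)(298)) = 14.80.
K = e^14.80 = 2.7 × 10^6.

2.7 × 10^6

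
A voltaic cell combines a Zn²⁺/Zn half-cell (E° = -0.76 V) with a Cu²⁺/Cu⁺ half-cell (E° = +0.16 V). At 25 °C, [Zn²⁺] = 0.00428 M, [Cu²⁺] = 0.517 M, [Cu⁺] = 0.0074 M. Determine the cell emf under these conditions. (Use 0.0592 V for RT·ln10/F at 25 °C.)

The Cu²⁺/Cu⁺ couple has the higher reduction potential and acts as the cathode, so E°_cell = +0.16 − (-0.76) = 0.92 V.
Balancing electrons gives n = 2; the reaction quotient is Q = [Zn²⁺]·[Cu⁺]^2/[Cu²⁺]^2 = 8.77 × 10^-7.
At 25 °C, E = E° − (0.0592/n) log Q = 0.92 − (0.0592/2)(-6.057) = 0.920 + 0.179 = 1.099 V.

1.10 V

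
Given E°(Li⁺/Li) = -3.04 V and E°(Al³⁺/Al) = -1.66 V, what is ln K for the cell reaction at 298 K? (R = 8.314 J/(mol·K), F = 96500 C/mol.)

ln K = 161.3

E°_cell = -1.66 − (-3.04) = 1.38 V, with n = 3 electrons transferred.
At equilibrium E = 0, so the Nernst equation gives ln K = nFE°/RT = (3)(96500)(1.38)/((8.314)(298)) = 161.25.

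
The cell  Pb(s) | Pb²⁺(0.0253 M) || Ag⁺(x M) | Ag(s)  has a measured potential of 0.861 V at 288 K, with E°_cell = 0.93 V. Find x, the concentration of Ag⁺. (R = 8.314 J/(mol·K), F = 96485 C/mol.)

From the Nernst equation, ln Q = nF(E° − E)/RT = 2×96485×(0.93 − 0.861)/(8.314×288) = 5.561, so Q = 260.
With Q = [Pb²⁺]/[Ag⁺]^2 and the known concentrations, [Ag⁺]^2 in the denominator gives [Ag⁺] = 0.0099 M.

0.0099 M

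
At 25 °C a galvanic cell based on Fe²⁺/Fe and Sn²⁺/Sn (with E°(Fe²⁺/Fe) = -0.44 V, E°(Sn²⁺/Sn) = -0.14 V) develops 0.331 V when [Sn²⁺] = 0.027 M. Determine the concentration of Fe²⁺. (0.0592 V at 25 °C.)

From the Nernst equation, log Q = n(E° − E)/0.0592 = 2(0.30 − 0.331)/0.0592 = -1.047, so Q = 0.0897.
With Q = [Fe²⁺]/[Sn²⁺] and the known concentrations, [Fe²⁺] in the numerator gives [Fe²⁺] = 0.0024 M.

0.0024 M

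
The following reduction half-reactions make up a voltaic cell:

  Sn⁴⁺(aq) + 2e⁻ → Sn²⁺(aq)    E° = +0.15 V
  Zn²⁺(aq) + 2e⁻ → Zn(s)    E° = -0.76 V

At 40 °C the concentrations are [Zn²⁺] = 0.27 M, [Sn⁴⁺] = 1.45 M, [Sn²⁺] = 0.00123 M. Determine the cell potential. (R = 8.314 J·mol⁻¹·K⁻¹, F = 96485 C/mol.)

The Sn⁴⁺/Sn²⁺ couple has the higher reduction potential and acts as the cathode, so E°_cell = +0.15 − (-0.76) = 0.91 V.
Balancing electrons gives n = 2; the reaction quotient is Q = [Zn²⁺]·[Sn²⁺]/[Sn⁴⁺] = 2.29 × 10^-4.
E = E° − (RT/nF) ln Q = 0.91 − (8.314×313)/(2×96485) × (-8.382) = 0.910 + 0.113 = 1.023 V.

1.02 V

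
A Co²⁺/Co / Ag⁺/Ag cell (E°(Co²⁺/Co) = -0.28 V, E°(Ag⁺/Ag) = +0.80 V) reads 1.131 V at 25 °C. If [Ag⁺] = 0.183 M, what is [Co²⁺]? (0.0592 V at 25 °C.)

6.3 × 10^-4 M

From the Nernst equation, log Q = n(E° − E)/0.0592 = 2(1.08 − 1.131)/0.0592 = -1.723, so Q = 0.0189.
With Q = [Co²⁺]/[Ag⁺]^2 and the known concentrations, [Co²⁺] in the numerator gives [Co²⁺] = 6.3 × 10^-4 M.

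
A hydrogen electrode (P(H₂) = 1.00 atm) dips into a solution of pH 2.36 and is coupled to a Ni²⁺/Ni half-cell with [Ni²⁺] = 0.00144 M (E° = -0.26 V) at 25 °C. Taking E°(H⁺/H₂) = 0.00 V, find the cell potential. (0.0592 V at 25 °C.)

0.20 V

The hydrogen couple is the cathode, so E°_cell = 0.26 V; n = 2.
[H⁺] = 10^(−2.36) = 0.0044 M, and Q = [Ni²⁺]·P(H₂) / [H⁺]^2 = 75.6.
E = E° − (0.0592/2) log Q = 0.26 − (0.0592/2)(1.878) = 0.204 V.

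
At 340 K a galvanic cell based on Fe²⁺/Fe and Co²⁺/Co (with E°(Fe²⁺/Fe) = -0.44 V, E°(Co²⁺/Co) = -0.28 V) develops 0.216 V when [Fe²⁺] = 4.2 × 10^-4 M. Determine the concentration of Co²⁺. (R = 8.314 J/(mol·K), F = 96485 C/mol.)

From the Nernst equation, ln Q = nF(E° − E)/RT = 2×96485×(0.16 − 0.216)/(8.314×340) = -3.823, so Q = 0.0219.
With Q = [Fe²⁺]/[Co²⁺] and the known concentrations, [Co²⁺] in the denominator gives [Co²⁺] = 0.019 M.

0.019 M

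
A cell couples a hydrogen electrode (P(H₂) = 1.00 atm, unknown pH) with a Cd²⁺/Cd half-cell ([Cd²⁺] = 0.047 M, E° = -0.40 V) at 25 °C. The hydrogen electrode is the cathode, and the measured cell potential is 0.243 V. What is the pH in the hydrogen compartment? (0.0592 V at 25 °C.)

E°_cell = 0.40 V and n = 2.
log Q = n(E° − E)/0.0592 = 2×(0.40 − 0.243)/0.0592 = 5.304.
With Q = [Cd²⁺]·P(H₂) / [H⁺]^2, solving for [H⁺] gives log[H⁺] = -3.316, so pH = 3.32.

pH = 3.32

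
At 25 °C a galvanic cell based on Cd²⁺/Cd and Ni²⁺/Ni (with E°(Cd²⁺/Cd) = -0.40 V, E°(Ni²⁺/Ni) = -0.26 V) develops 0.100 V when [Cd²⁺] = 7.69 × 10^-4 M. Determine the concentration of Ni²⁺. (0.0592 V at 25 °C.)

From the Nernst equation, log Q = n(E° − E)/0.0592 = 2(0.14 − 0.100)/0.0592 = 1.351, so Q = 22.5.
With Q = [Cd²⁺]/[Ni²⁺] and the known concentrations, [Ni²⁺] in the denominator gives [Ni²⁺] = 3.4 × 10^-5 M.

3.4 × 10^-5 M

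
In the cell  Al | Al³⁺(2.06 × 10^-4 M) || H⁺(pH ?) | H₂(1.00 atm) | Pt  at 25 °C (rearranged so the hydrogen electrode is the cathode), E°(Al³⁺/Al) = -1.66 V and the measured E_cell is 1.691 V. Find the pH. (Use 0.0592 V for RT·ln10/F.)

pH = 0.71

E°_cell = 1.66 V and n = 6.
log Q = n(E° − E)/0.0592 = 6×(1.66 − 1.691)/0.0592 = -3.142.
With Q = [Al³⁺]^2·P(H₂)^3 / [H⁺]^6, solving for [H⁺] gives log[H⁺] = -0.705, so pH = 0.71.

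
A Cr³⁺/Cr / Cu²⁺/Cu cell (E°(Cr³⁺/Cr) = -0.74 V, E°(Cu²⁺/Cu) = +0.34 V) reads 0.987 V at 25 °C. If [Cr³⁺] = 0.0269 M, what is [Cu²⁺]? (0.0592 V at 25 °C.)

From the Nernst equation, log Q = n(E° − E)/0.0592 = 6(1.08 − 0.987)/0.0592 = 9.426, so Q = 2.66 × 10^9.
With Q = [Cr³⁺]^2/[Cu²⁺]^3 and the known concentrations, [Cu²⁺]^3 in the denominator gives [Cu²⁺] = 6.5 × 10^-5 M.

6.5 × 10^-5 M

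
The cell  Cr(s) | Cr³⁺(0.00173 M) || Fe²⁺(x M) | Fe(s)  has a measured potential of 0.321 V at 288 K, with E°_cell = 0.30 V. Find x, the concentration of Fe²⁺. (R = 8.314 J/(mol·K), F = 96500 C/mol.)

From the Nernst equation, ln Q = nF(E° − E)/RT = 6×96500×(0.30 − 0.321)/(8.314×288) = -5.078, so Q = 0.00623.
With Q = [Cr³⁺]^2/[Fe²⁺]^3 and the known concentrations, [Fe²⁺]^3 in the denominator gives [Fe²⁺] = 0.078 M.

0.078 M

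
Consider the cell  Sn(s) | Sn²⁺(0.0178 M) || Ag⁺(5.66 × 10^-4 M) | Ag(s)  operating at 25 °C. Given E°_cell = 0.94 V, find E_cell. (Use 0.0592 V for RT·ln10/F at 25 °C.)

0.800 V

Balancing electrons gives n = 2; the reaction quotient is Q = [Sn²⁺]/[Ag⁺]^2 = 5.56 × 10^4.
At 25 °C, E = E° − (0.0592/n) log Q = 0.94 − (0.0592/2)(4.745) = 0.940 − 0.140 = 0.800 V.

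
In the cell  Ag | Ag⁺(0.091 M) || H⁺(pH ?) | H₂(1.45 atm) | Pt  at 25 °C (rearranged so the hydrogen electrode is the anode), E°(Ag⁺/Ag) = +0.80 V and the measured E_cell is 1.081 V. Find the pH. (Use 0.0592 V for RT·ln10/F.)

E°_cell = 0.80 V and n = 2.
log Q = n(E° − E)/0.0592 = 2×(0.80 − 1.081)/0.0592 = -9.493.
With Q = [H⁺]^2 / ([Ag⁺]^2·P(H₂)), solving for [H⁺] gives log[H⁺] = -5.707, so pH = 5.71.

pH = 5.71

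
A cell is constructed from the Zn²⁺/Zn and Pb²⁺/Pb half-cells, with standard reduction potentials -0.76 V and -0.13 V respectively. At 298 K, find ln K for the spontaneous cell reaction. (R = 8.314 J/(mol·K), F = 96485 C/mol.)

ln K = 49.1

E°_cell = -0.13 − (-0.76) = 0.63 V, with n = 2 electrons transferred.
At equilibrium E = 0, so the Nernst equation gives ln K = nFE°/RT = (2)(96485)(0.63)/((8.314)(298)) = 49.07.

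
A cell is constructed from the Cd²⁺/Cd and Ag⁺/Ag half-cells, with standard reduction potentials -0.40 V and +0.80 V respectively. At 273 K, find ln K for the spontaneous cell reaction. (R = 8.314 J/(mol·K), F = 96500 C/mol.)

E°_cell = +0.80 − (-0.40) = 1.20 V, with n = 2 electrons transferred.
At equilibrium E = 0, so the Nernst equation gives ln K = nFE°/RT = (2)(96500)(1.20)/((8.314)(273)) = 102.04.

ln K = 102.0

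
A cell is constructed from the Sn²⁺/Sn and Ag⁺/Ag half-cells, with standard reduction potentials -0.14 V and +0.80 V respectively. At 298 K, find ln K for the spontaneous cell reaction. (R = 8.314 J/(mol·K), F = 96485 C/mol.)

ln K = 73.2

E°_cell = +0.80 − (-0.14) = 0.94 V, with n = 2 electrons transferred.
At equilibrium E = 0, so the Nernst equation gives ln K = nFE°/RT = (2)(96485)(0.94)/((8.314)(298)) = 73.21.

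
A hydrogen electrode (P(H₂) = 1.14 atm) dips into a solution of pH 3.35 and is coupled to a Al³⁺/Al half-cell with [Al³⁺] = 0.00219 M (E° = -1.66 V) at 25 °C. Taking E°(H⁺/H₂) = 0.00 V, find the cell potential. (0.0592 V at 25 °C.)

1.51 V

The hydrogen couple is the cathode, so E°_cell = 1.66 V; n = 6.
[H⁺] = 10^(−3.35) = 4.5 × 10^-4 M, and Q = [Al³⁺]^2·P(H₂)^3 / [H⁺]^6 = 8.95 × 10^14.
E = E° − (0.0592/6) log Q = 1.66 − (0.0592/6)(14.952) = 1.512 V.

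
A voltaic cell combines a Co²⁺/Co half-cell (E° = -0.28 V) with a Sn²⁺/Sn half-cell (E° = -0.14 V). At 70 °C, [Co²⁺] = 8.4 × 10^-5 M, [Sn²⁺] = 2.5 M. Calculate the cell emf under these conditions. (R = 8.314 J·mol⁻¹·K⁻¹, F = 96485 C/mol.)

0.292 V

The Sn²⁺/Sn couple has the higher reduction potential and acts as the cathode, so E°_cell = -0.14 − (-0.28) = 0.14 V.
Balancing electrons gives n = 2; the reaction quotient is Q = [Co²⁺]/[Sn²⁺] = 3.36 × 10^-5.
E = E° − (RT/nF) ln Q = 0.14 − (8.314×343)/(2×96485) × (-10.301) = 0.140 + 0.152 = 0.292 V.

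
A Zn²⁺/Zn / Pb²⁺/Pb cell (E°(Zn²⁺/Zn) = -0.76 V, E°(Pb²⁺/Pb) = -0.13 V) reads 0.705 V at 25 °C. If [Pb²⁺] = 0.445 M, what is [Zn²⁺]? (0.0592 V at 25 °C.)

From the Nernst equation, log Q = n(E° − E)/0.0592 = 2(0.63 − 0.705)/0.0592 = -2.534, so Q = 0.00293.
With Q = [Zn²⁺]/[Pb²⁺] and the known concentrations, [Zn²⁺] in the numerator gives [Zn²⁺] = 0.0013 M.

0.0013 M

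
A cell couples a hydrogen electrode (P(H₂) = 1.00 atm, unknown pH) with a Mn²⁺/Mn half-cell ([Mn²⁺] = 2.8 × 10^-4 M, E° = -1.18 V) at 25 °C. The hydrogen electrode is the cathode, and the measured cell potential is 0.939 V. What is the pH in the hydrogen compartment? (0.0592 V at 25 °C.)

pH = 5.85

E°_cell = 1.18 V and n = 2.
log Q = n(E° − E)/0.0592 = 2×(1.18 − 0.939)/0.0592 = 8.142.
With Q = [Mn²⁺]·P(H₂) / [H⁺]^2, solving for [H⁺] gives log[H⁺] = -5.847, so pH = 5.85.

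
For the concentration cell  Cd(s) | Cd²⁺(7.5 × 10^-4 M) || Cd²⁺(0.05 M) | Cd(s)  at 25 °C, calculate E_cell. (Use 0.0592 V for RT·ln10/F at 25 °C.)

0.054 V

Both half-cells are Cd²⁺/Cd, so E°_cell = 0. The concentrated side is the cathode; the cell reaction moves Cd²⁺ from high to low concentration with n = 2.
Q = [Cd²⁺]_dilute/[Cd²⁺]_conc = 7.5 × 10^-4/0.05 = 0.0150.
E = 0 − (0.0592/2) log Q = −(0.0592/2)(-1.824) = 0.0540 V.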